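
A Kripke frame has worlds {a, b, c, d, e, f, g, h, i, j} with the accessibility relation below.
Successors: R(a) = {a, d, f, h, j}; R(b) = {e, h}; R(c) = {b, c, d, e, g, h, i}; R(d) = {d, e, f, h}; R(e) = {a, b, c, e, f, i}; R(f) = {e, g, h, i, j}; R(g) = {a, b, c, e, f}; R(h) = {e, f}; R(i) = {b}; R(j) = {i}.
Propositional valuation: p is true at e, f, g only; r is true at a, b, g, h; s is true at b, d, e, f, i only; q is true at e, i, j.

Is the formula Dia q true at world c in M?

At c: Dia q requires q at some successor in {b, c, d, e, g, h, i}.
  q holds at e, so Dia q is true at c.

Yes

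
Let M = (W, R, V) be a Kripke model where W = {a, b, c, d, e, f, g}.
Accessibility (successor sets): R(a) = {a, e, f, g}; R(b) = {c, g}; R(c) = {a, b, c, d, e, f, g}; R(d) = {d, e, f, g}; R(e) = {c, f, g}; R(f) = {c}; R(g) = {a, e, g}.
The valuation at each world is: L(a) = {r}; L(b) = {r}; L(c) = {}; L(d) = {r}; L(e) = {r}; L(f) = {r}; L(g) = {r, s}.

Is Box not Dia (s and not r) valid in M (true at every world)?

Let φ = Box not Dia (s and not r). Evaluate φ at each world:
  a (successors {a, e, f, g}): φ is true.
  b (successors {c, g}): φ is true.
  c (successors {a, b, c, d, e, f, g}): φ is true.
  d (successors {d, e, f, g}): φ is true.
  e (successors {c, f, g}): φ is true.
  f (successors {c}): φ is true.
  g (successors {a, e, g}): φ is true.
For instance, at e:
  At e: Box not Dia (s and not r) requires not Dia (s and not r) at every successor {c, f, g}.
      At c: Dia (s and not r) is false, so not Dia (s and not r) is true.
      At f: Dia (s and not r) is false, so not Dia (s and not r) is true.
      At g: Dia (s and not r) is false, so not Dia (s and not r) is true.
  So Box not Dia (s and not r) is true at e.

Yes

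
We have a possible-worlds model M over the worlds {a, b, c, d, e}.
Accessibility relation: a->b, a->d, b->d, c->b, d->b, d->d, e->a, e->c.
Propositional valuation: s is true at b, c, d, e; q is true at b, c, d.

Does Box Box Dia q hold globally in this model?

Yes

Let φ = Box Box Dia q. Evaluate φ at each world:
  a (successors {b, d}): φ is true.
  b (successors {d}): φ is true.
  c (successors {b}): φ is true.
  d (successors {b, d}): φ is true.
  e (successors {a, c}): φ is true.
For instance, at c:
  At c: Box Box Dia q requires Box Dia q at every successor {b}.
      At b: Box Dia q requires Dia q at every successor {d}.
        At d: Dia q is true.
      So Box Dia q is true at b.
  So Box Box Dia q is true at c.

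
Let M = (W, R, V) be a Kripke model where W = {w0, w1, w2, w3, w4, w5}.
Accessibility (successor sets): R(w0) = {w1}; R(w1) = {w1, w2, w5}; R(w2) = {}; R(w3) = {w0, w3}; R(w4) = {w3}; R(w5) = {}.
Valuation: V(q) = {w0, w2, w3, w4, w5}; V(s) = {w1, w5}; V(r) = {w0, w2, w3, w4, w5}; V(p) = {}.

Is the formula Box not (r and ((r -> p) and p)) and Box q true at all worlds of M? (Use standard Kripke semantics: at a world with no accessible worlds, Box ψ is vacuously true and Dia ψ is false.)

No

Let φ = Box not (r and ((r -> p) and p)) and Box q. Evaluate φ at each world:
  w0 (successors {w1}): φ is false.
  w1 (successors {w1, w2, w5}): φ is false.
  w2 (successors ∅): φ is true.
  w3 (successors {w0, w3}): φ is true.
  w4 (successors {w3}): φ is true.
  w5 (successors ∅): φ is true.
Detail at w0 (counterexample):
  At w0: Box not (r and ((r -> p) and p)) is true, Box q is false, so Box not (r and ((r -> p) and p)) and Box q is false.
    At w0: Box not (r and ((r -> p) and p)) requires not (r and ((r -> p) and p)) at every successor {w1}.
      At w1: not (r and ((r -> p) and p)) is true.
    So Box not (r and ((r -> p) and p)) is true at w0.
    At w0: Box q requires q at every successor {w1}.
      q fails at w1, so Box q is false at w0.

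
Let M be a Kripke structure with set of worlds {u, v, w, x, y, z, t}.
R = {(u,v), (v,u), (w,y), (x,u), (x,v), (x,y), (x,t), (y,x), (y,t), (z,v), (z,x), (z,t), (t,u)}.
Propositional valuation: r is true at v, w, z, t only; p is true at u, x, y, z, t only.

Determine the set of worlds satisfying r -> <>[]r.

Let φ = r -> <>[]r. Evaluate φ at each world:
  u (successors {v}): φ is true.
  v (successors {u}): φ is true.
  w (successors {y}): φ is false.
  x (successors {u, v, y, t}): φ is true.
  y (successors {x, t}): φ is true.
  z (successors {v, x, t}): φ is false.
  t (successors {u}): φ is true.
For instance, at v:
  At v: r is true, <>[]r is true, so r -> <>[]r is true.
    At v: <>[]r requires []r at some successor in {u}.
      []r holds at u, so <>[]r is true at v.
Satisfying worlds: {u, v, x, y, t}

u, v, x, y, t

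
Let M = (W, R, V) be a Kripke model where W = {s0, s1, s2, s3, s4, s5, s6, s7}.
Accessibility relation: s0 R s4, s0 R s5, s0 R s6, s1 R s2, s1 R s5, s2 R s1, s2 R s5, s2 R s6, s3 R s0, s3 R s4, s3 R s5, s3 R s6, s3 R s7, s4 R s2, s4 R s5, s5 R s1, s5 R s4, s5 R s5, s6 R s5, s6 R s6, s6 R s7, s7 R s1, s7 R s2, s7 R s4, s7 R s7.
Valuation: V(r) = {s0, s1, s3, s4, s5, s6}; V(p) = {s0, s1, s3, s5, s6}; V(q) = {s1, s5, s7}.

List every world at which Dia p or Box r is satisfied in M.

Let φ = Dia p or Box r. Evaluate φ at each world:
  s0 (successors {s4, s5, s6}): φ is true.
  s1 (successors {s2, s5}): φ is true.
  s2 (successors {s1, s5, s6}): φ is true.
  s3 (successors {s0, s4, s5, s6, s7}): φ is true.
  s4 (successors {s2, s5}): φ is true.
  s5 (successors {s1, s4, s5}): φ is true.
  s6 (successors {s5, s6, s7}): φ is true.
  s7 (successors {s1, s2, s4, s7}): φ is true.
For instance, at s0:
  At s0: Dia p is true, Box r is true, so Dia p or Box r is true.
    At s0: Dia p requires p at some successor in {s4, s5, s6}.
      p holds at s5, so Dia p is true at s0.
    At s0: Box r requires r at every successor {s4, s5, s6}.
      At s4: r is true.
      At s5: r is true.
      At s6: r is true.
    So Box r is true at s0.
Satisfying worlds: {s0, s1, s2, s3, s4, s5, s6, s7}

s0, s1, s2, s3, s4, s5, s6, s7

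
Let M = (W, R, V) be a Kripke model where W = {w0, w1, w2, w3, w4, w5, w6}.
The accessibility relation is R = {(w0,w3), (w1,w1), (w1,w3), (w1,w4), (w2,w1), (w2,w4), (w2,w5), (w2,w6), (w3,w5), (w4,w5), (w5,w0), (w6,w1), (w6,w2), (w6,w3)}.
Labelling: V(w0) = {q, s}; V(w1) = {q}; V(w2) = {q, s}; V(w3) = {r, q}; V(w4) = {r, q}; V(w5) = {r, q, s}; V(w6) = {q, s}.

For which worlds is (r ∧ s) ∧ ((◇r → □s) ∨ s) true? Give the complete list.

Recall that □ψ holds at a world iff ψ holds at every accessible world, and ◇ψ holds iff ψ holds at some accessible world.
Let φ = (r ∧ s) ∧ ((◇r → □s) ∨ s). Evaluate φ at each world:
  w0 (successors {w3}): φ is false.
  w1 (successors {w1, w3, w4}): φ is false.
  w2 (successors {w1, w4, w5, w6}): φ is false.
  w3 (successors {w5}): φ is false.
  w4 (successors {w5}): φ is false.
  w5 (successors {w0}): φ is true.
  w6 (successors {w1, w2, w3}): φ is false.
For instance, at w4:
  At w4: r ∧ s is false, (◇r → □s) ∨ s is true, so (r ∧ s) ∧ ((◇r → □s) ∨ s) is false.
    At w4: ◇r → □s is true, s is false, so (◇r → □s) ∨ s is true.
      At w4: ◇r is true, □s is true, so ◇r → □s is true.
Satisfying worlds: {w5}

w5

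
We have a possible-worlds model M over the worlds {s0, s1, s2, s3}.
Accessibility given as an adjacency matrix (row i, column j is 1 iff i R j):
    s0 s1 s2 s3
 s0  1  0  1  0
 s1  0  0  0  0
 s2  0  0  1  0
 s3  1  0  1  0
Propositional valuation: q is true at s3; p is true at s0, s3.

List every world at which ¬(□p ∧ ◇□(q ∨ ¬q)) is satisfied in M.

Let φ = ¬(□p ∧ ◇□(q ∨ ¬q)). Evaluate φ at each world:
  s0 (successors {s0, s2}): φ is true.
  s1 (successors ∅): φ is true.
  s2 (successors {s2}): φ is true.
  s3 (successors {s0, s2}): φ is true.
For instance, at s3:
  At s3: □p ∧ ◇□(q ∨ ¬q) is false, so ¬(□p ∧ ◇□(q ∨ ¬q)) is true.
    At s3: □p is false, ◇□(q ∨ ¬q) is true, so □p ∧ ◇□(q ∨ ¬q) is false.
      At s3: □p requires p at every successor {s0, s2}.
        p fails at s2, so □p is false at s3.
      At s3: ◇□(q ∨ ¬q) requires □(q ∨ ¬q) at some successor in {s0, s2}.
        □(q ∨ ¬q) holds at s0, so ◇□(q ∨ ¬q) is true at s3.
Satisfying worlds: {s0, s1, s2, s3}

s0, s1, s2, s3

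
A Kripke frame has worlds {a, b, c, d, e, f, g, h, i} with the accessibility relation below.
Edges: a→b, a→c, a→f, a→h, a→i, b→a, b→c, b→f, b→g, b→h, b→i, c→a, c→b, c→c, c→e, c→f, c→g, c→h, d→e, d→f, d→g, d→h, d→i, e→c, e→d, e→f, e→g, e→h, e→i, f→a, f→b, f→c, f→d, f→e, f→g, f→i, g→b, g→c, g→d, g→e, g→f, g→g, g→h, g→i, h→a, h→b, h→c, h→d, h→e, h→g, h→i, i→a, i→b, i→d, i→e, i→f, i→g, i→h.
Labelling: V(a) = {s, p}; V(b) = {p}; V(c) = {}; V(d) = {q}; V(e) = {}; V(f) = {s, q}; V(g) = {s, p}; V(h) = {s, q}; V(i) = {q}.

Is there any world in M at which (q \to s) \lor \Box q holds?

Yes

Recall that \Box ψ holds at a world iff ψ holds at every accessible world, and \Diamond ψ holds iff ψ holds at some accessible world.
Let φ = (q \to s) \lor \Box q. Evaluate φ at each world:
  a (successors {b, c, f, h, i}): φ is true.
  b (successors {a, c, f, g, h, i}): φ is true.
  c (successors {a, b, c, e, f, g, h}): φ is true.
  d (successors {e, f, g, h, i}): φ is false.
  e (successors {c, d, f, g, h, i}): φ is true.
  f (successors {a, b, c, d, e, g, i}): φ is true.
  g (successors {b, c, d, e, f, g, h, i}): φ is true.
  h (successors {a, b, c, d, e, g, i}): φ is true.
  i (successors {a, b, d, e, f, g, h}): φ is false.
Detail at a (witness):
  At a: q \to s is true, \Box q is false, so (q \to s) \lor \Box q is true.
    At a: \Box q requires q at every successor {b, c, f, h, i}.
      q fails at b, so \Box q is false at a.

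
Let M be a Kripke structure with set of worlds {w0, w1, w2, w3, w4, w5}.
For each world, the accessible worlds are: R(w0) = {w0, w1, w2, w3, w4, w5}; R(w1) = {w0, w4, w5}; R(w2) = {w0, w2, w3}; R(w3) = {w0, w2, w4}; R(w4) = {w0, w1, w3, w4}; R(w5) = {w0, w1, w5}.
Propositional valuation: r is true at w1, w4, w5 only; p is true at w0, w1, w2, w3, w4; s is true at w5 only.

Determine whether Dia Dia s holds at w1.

Yes

At w1: Dia Dia s requires Dia s at some successor in {w0, w4, w5}.
  Dia s holds at w0, so Dia Dia s is true at w1.
    At w0: Dia s requires s at some successor in {w0, w1, w2, w3, w4, w5}.
      s holds at w5, so Dia s is true at w0.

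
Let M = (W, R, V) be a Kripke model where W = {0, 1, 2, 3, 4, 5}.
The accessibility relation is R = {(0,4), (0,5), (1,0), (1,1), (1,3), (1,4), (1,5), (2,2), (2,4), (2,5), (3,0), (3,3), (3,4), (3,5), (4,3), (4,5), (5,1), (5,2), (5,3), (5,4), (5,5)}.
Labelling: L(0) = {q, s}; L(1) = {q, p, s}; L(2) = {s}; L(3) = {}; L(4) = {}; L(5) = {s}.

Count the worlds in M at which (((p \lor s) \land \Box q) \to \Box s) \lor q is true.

Let φ = (((p \lor s) \land \Box q) \to \Box s) \lor q. Evaluate φ at each world:
  0 (successors {4, 5}): φ is true.
  1 (successors {0, 1, 3, 4, 5}): φ is true.
  2 (successors {2, 4, 5}): φ is true.
  3 (successors {0, 3, 4, 5}): φ is true.
  4 (successors {3, 5}): φ is true.
  5 (successors {1, 2, 3, 4, 5}): φ is true.
For instance, at 0:
  At 0: ((p \lor s) \land \Box q) \to \Box s is true, q is true, so (((p \lor s) \land \Box q) \to \Box s) \lor q is true.
    At 0: (p \lor s) \land \Box q is false, \Box s is false, so ((p \lor s) \land \Box q) \to \Box s is true.
      At 0: p \lor s is true, \Box q is false, so (p \lor s) \land \Box q is false.
      At 0: \Box s requires s at every successor {4, 5}.
        s fails at 4, so \Box s is false at 0.
Satisfying worlds: {0, 1, 2, 3, 4, 5}

6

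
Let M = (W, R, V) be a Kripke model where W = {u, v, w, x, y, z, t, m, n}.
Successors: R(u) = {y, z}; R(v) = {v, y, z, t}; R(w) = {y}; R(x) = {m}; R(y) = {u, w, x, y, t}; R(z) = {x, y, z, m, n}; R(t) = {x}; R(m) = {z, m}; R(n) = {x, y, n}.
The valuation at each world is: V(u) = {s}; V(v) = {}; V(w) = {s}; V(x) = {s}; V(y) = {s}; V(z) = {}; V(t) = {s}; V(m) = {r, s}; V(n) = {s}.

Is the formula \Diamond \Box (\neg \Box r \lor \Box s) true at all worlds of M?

Yes

Let φ = \Diamond \Box (\neg \Box r \lor \Box s). Evaluate φ at each world:
  u (successors {y, z}): φ is true.
  v (successors {v, y, z, t}): φ is true.
  w (successors {y}): φ is true.
  x (successors {m}): φ is true.
  y (successors {u, w, x, y, t}): φ is true.
  z (successors {x, y, z, m, n}): φ is true.
  t (successors {x}): φ is true.
  m (successors {z, m}): φ is true.
  n (successors {x, y, n}): φ is true.
For instance, at n:
  At n: \Diamond \Box (\neg \Box r \lor \Box s) requires \Box (\neg \Box r \lor \Box s) at some successor in {x, y, n}.
    \Box (\neg \Box r \lor \Box s) holds at x, so \Diamond \Box (\neg \Box r \lor \Box s) is true at n.
      At x: \Box (\neg \Box r \lor \Box s) requires \neg \Box r \lor \Box s at every successor {m}.
        At m: \neg \Box r \lor \Box s is true.
      So \Box (\neg \Box r \lor \Box s) is true at x.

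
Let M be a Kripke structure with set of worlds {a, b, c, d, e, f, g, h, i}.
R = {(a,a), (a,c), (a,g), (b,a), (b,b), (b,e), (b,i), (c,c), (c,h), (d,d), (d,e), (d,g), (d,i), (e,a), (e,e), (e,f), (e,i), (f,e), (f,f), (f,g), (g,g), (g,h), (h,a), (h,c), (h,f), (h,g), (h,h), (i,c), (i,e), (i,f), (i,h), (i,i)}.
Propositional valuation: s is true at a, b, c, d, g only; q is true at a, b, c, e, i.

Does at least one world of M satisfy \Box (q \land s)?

Let φ = \Box (q \land s). Evaluate φ at each world:
  a (successors {a, c, g}): φ is false.
  b (successors {a, b, e, i}): φ is false.
  c (successors {c, h}): φ is false.
  d (successors {d, e, g, i}): φ is false.
  e (successors {a, e, f, i}): φ is false.
  f (successors {e, f, g}): φ is false.
  g (successors {g, h}): φ is false.
  h (successors {a, c, f, g, h}): φ is false.
  i (successors {c, e, f, h, i}): φ is false.
For instance, at c:
  At c: \Box (q \land s) requires q \land s at every successor {c, h}.
    q \land s fails at h, so \Box (q \land s) is false at c.

No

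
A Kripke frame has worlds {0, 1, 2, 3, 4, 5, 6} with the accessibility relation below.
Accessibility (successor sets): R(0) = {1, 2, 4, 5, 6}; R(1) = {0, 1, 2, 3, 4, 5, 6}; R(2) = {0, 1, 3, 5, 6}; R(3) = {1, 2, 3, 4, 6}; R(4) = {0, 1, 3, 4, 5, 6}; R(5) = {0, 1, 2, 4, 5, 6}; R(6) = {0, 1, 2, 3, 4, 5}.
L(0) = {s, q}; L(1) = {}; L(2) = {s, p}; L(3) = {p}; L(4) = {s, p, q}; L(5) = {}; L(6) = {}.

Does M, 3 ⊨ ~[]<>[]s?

Yes

At 3: []<>[]s is false, so ~[]<>[]s is true.
  At 3: []<>[]s requires <>[]s at every successor {1, 2, 3, 4, 6}.
    <>[]s fails at 1, so []<>[]s is false at 3.
      At 1: <>[]s requires []s at some successor in {0, 1, 2, 3, 4, 5, 6}.
        At 0: []s is false.
        At 1: []s is false.
        At 2: []s is false.
        At 3: []s is false.
        At 4: []s is false.
        At 5: []s is false.
        At 6: []s is false.
      So <>[]s is false at 1.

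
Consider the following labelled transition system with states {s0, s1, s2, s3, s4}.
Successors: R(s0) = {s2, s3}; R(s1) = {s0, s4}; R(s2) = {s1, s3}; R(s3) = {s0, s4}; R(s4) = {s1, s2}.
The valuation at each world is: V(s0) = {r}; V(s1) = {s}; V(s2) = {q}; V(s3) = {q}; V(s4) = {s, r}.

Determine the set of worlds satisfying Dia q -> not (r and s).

Let φ = Dia q -> not (r and s). Evaluate φ at each world:
  s0 (successors {s2, s3}): φ is true.
  s1 (successors {s0, s4}): φ is true.
  s2 (successors {s1, s3}): φ is true.
  s3 (successors {s0, s4}): φ is true.
  s4 (successors {s1, s2}): φ is false.
For instance, at s2:
  At s2: Dia q is true, not (r and s) is true, so Dia q -> not (r and s) is true.
    At s2: Dia q requires q at some successor in {s1, s3}.
      q holds at s3, so Dia q is true at s2.
Satisfying worlds: {s0, s1, s2, s3}

s0, s1, s2, s3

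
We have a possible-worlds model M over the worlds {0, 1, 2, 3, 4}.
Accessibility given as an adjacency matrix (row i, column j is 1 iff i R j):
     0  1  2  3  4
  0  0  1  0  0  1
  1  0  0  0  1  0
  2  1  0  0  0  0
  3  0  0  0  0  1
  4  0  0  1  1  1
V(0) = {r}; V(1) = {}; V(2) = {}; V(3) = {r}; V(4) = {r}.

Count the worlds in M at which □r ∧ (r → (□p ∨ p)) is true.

2

Recall that □ψ holds at a world iff ψ holds at every accessible world, and ◇ψ holds iff ψ holds at some accessible world.
Let φ = □r ∧ (r → (□p ∨ p)). Evaluate φ at each world:
  0 (successors {1, 4}): φ is false.
  1 (successors {3}): φ is true.
  2 (successors {0}): φ is true.
  3 (successors {4}): φ is false.
  4 (successors {2, 3, 4}): φ is false.
For instance, at 2:
  At 2: □r is true, r → (□p ∨ p) is true, so □r ∧ (r → (□p ∨ p)) is true.
    At 2: □r requires r at every successor {0}.
      At 0: r is true.
    So □r is true at 2.
    At 2: r is false, □p ∨ p is false, so r → (□p ∨ p) is true.
      At 2: □p is false, p is false, so □p ∨ p is false.
Satisfying worlds: {1, 2}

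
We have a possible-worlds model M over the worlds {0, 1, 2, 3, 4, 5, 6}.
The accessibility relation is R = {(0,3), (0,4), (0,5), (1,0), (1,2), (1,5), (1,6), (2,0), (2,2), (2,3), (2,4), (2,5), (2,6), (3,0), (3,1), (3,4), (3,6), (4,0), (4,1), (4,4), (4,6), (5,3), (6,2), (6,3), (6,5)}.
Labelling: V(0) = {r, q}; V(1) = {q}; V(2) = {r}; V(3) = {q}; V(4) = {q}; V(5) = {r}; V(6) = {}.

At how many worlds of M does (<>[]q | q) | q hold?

Recall that []ψ holds at a world iff ψ holds at every accessible world, and <>ψ holds iff ψ holds at some accessible world.
Let φ = (<>[]q | q) | q. Evaluate φ at each world:
  0 (successors {3, 4, 5}): φ is true.
  1 (successors {0, 2, 5, 6}): φ is true.
  2 (successors {0, 2, 3, 4, 5, 6}): φ is true.
  3 (successors {0, 1, 4, 6}): φ is true.
  4 (successors {0, 1, 4, 6}): φ is true.
  5 (successors {3}): φ is false.
  6 (successors {2, 3, 5}): φ is true.
For instance, at 2:
  At 2: <>[]q | q is true, q is false, so (<>[]q | q) | q is true.
    At 2: <>[]q is true, q is false, so <>[]q | q is true.
      At 2: <>[]q requires []q at some successor in {0, 2, 3, 4, 5, 6}.
        []q holds at 5, so <>[]q is true at 2.
Satisfying worlds: {0, 1, 2, 3, 4, 6}

6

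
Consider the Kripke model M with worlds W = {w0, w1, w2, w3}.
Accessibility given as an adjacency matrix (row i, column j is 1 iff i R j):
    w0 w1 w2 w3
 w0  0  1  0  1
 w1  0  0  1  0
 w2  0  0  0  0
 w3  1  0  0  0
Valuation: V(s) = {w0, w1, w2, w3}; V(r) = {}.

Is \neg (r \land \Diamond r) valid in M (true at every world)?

Yes

Let φ = \neg (r \land \Diamond r). Evaluate φ at each world:
  w0 (successors {w1, w3}): φ is true.
  w1 (successors {w2}): φ is true.
  w2 (successors ∅): φ is true.
  w3 (successors {w0}): φ is true.
For instance, at w3:
  At w3: r \land \Diamond r is false, so \neg (r \land \Diamond r) is true.
    At w3: r is false, \Diamond r is false, so r \land \Diamond r is false.
      At w3: \Diamond r requires r at some successor in {w0}.
        At w0: r is false.
      So \Diamond r is false at w3.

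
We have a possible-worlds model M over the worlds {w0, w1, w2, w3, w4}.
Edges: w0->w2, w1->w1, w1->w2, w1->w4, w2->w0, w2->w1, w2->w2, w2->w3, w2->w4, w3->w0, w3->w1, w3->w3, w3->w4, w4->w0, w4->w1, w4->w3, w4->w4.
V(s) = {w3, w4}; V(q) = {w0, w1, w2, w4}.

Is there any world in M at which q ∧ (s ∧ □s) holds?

Recall that □ψ holds at a world iff ψ holds at every accessible world, and ◇ψ holds iff ψ holds at some accessible world.
Let φ = q ∧ (s ∧ □s). Evaluate φ at each world:
  w0 (successors {w2}): φ is false.
  w1 (successors {w1, w2, w4}): φ is false.
  w2 (successors {w0, w1, w2, w3, w4}): φ is false.
  w3 (successors {w0, w1, w3, w4}): φ is false.
  w4 (successors {w0, w1, w3, w4}): φ is false.
For instance, at w1:
  At w1: q is true, s ∧ □s is false, so q ∧ (s ∧ □s) is false.
    At w1: s is false, □s is false, so s ∧ □s is false.
      At w1: □s requires s at every successor {w1, w2, w4}.
        s fails at w1, so □s is false at w1.

No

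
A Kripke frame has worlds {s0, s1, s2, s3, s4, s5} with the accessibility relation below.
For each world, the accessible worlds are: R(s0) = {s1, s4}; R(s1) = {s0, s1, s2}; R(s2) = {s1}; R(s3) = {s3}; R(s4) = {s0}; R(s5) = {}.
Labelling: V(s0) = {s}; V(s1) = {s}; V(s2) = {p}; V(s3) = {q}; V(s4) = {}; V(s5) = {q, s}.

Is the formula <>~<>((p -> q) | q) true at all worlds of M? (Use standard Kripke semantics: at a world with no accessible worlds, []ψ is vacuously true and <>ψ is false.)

Recall that <>ψ holds at a world iff ψ holds at some accessible world.
Let φ = <>~<>((p -> q) | q). Evaluate φ at each world:
  s0 (successors {s1, s4}): φ is false.
  s1 (successors {s0, s1, s2}): φ is false.
  s2 (successors {s1}): φ is false.
  s3 (successors {s3}): φ is false.
  s4 (successors {s0}): φ is false.
  s5 (successors ∅): φ is false.
Detail at s0 (counterexample):
  At s0: <>~<>((p -> q) | q) requires ~<>((p -> q) | q) at some successor in {s1, s4}.
    At s1: ~<>((p -> q) | q) is false.
    At s4: ~<>((p -> q) | q) is false.
  So <>~<>((p -> q) | q) is false at s0.

No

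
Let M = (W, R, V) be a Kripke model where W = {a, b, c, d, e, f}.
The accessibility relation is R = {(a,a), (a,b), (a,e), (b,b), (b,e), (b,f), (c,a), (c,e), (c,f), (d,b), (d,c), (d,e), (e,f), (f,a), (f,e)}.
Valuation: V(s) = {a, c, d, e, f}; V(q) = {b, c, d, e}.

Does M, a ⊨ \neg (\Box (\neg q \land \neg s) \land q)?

Yes

At a: \Box (\neg q \land \neg s) \land q is false, so \neg (\Box (\neg q \land \neg s) \land q) is true.
  At a: \Box (\neg q \land \neg s) is false, q is false, so \Box (\neg q \land \neg s) \land q is false.
    At a: \Box (\neg q \land \neg s) requires \neg q \land \neg s at every successor {a, b, e}.
      \neg q \land \neg s fails at a, so \Box (\neg q \land \neg s) is false at a.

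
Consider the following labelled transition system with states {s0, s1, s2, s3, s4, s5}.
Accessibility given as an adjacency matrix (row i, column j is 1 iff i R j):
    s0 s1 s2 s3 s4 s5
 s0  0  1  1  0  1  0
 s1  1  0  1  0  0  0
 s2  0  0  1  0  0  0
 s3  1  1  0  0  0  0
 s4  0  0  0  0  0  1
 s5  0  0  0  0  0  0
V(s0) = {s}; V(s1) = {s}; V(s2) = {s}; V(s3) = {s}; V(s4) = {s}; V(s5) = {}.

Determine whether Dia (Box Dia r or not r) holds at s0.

At s0: Dia (Box Dia r or not r) requires Box Dia r or not r at some successor in {s1, s2, s4}.
  Box Dia r or not r holds at s1, so Dia (Box Dia r or not r) is true at s0.
    At s1: Box Dia r is false, not r is true, so Box Dia r or not r is true.
      At s1: Box Dia r requires Dia r at every successor {s0, s2}.
        Dia r fails at s0, so Box Dia r is false at s1.

Yes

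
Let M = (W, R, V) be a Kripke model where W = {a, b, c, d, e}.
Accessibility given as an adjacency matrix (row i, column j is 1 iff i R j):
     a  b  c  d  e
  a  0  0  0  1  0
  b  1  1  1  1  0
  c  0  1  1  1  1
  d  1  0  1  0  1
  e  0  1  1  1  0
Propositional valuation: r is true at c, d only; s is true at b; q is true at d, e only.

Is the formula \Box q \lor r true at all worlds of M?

No

Recall that \Box ψ holds at a world iff ψ holds at every accessible world, and \Diamond ψ holds iff ψ holds at some accessible world.
Let φ = \Box q \lor r. Evaluate φ at each world:
  a (successors {d}): φ is true.
  b (successors {a, b, c, d}): φ is false.
  c (successors {b, c, d, e}): φ is true.
  d (successors {a, c, e}): φ is true.
  e (successors {b, c, d}): φ is false.
Detail at b (counterexample):
  At b: \Box q is false, r is false, so \Box q \lor r is false.
    At b: \Box q requires q at every successor {a, b, c, d}.
      q fails at a, so \Box q is false at b.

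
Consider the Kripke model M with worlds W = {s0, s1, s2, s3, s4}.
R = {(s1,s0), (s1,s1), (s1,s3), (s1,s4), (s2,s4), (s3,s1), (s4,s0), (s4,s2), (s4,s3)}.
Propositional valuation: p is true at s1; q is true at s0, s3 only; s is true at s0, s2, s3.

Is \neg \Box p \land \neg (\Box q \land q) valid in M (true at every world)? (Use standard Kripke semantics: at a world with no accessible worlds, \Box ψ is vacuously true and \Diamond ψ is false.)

Let φ = \neg \Box p \land \neg (\Box q \land q). Evaluate φ at each world:
  s0 (successors ∅): φ is false.
  s1 (successors {s0, s1, s3, s4}): φ is true.
  s2 (successors {s4}): φ is true.
  s3 (successors {s1}): φ is false.
  s4 (successors {s0, s2, s3}): φ is true.
Detail at s0 (counterexample):
  At s0: \neg \Box p is false, \neg (\Box q \land q) is false, so \neg \Box p \land \neg (\Box q \land q) is false.
    At s0: \Box p is true, so \neg \Box p is false.
      At s0: no accessible worlds, so \Box p holds vacuously.
    At s0: \Box q \land q is true, so \neg (\Box q \land q) is false.
      At s0: \Box q is true, q is true, so \Box q \land q is true.

No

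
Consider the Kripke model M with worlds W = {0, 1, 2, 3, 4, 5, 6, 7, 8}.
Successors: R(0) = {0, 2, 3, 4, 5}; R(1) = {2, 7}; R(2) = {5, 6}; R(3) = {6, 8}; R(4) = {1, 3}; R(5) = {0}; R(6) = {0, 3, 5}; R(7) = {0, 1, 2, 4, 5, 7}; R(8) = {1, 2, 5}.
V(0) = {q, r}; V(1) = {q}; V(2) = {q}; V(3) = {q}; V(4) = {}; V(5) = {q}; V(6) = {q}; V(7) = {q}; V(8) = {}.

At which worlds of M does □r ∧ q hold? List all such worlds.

5

Let φ = □r ∧ q. Evaluate φ at each world:
  0 (successors {0, 2, 3, 4, 5}): φ is false.
  1 (successors {2, 7}): φ is false.
  2 (successors {5, 6}): φ is false.
  3 (successors {6, 8}): φ is false.
  4 (successors {1, 3}): φ is false.
  5 (successors {0}): φ is true.
  6 (successors {0, 3, 5}): φ is false.
  7 (successors {0, 1, 2, 4, 5, 7}): φ is false.
  8 (successors {1, 2, 5}): φ is false.
For instance, at 4:
  At 4: □r is false, q is false, so □r ∧ q is false.
    At 4: □r requires r at every successor {1, 3}.
      r fails at 1, so □r is false at 4.
Satisfying worlds: {5}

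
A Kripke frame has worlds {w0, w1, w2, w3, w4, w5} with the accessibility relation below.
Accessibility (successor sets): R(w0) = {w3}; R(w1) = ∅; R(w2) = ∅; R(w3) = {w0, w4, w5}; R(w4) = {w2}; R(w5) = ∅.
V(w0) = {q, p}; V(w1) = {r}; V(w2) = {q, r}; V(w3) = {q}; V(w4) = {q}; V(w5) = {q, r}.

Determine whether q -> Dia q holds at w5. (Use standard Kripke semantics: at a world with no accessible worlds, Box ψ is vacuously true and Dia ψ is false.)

Recall that Dia ψ holds at a world iff ψ holds at some accessible world.
At w5: q is true, Dia q is false, so q -> Dia q is false.
  At w5: no accessible worlds, so Dia q is false.

No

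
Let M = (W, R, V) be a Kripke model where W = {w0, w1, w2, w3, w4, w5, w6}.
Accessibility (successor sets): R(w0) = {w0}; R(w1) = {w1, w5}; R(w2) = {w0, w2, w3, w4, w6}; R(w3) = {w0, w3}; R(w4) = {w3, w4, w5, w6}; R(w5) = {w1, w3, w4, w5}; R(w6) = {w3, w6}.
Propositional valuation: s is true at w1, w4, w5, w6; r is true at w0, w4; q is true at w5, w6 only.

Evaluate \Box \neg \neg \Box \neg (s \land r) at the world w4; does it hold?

No

Recall that \Box ψ holds at a world iff ψ holds at every accessible world, and \Diamond ψ holds iff ψ holds at some accessible world.
At w4: \Box \neg \neg \Box \neg (s \land r) requires \neg \neg \Box \neg (s \land r) at every successor {w3, w4, w5, w6}.
  \neg \neg \Box \neg (s \land r) fails at w4, so \Box \neg \neg \Box \neg (s \land r) is false at w4.
    At w4: \neg \Box \neg (s \land r) is true, so \neg \neg \Box \neg (s \land r) is false.
      At w4: \Box \neg (s \land r) is false, so \neg \Box \neg (s \land r) is true.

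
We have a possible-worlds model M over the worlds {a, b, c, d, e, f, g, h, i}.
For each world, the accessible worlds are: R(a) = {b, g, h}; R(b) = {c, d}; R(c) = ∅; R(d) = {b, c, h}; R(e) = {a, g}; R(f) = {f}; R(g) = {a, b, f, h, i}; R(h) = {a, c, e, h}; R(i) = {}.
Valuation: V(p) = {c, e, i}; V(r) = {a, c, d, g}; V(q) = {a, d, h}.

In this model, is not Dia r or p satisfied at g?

At g: not Dia r is false, p is false, so not Dia r or p is false.
  At g: Dia r is true, so not Dia r is false.
    At g: Dia r requires r at some successor in {a, b, f, h, i}.
      r holds at a, so Dia r is true at g.

No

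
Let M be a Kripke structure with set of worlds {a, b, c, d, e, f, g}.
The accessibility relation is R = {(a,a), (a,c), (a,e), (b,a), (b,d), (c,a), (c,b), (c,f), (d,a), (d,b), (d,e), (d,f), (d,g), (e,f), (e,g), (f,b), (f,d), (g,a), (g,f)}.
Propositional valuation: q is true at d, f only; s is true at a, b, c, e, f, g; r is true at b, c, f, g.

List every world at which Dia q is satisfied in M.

Let φ = Dia q. Evaluate φ at each world:
  a (successors {a, c, e}): φ is false.
  b (successors {a, d}): φ is true.
  c (successors {a, b, f}): φ is true.
  d (successors {a, b, e, f, g}): φ is true.
  e (successors {f, g}): φ is true.
  f (successors {b, d}): φ is true.
  g (successors {a, f}): φ is true.
For instance, at f:
  At f: Dia q requires q at some successor in {b, d}.
    q holds at d, so Dia q is true at f.
Satisfying worlds: {b, c, d, e, f, g}

b, c, d, e, f, g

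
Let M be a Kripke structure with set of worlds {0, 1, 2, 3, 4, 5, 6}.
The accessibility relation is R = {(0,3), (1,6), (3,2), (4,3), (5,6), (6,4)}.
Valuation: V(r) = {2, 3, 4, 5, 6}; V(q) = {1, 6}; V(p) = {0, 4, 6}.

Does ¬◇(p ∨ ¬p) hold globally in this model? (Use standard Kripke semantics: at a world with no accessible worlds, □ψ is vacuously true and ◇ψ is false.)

Recall that ◇ψ holds at a world iff ψ holds at some accessible world.
Let φ = ¬◇(p ∨ ¬p). Evaluate φ at each world:
  0 (successors {3}): φ is false.
  1 (successors {6}): φ is false.
  2 (successors ∅): φ is true.
  3 (successors {2}): φ is false.
  4 (successors {3}): φ is false.
  5 (successors {6}): φ is false.
  6 (successors {4}): φ is false.
Detail at 0 (counterexample):
  At 0: ◇(p ∨ ¬p) is true, so ¬◇(p ∨ ¬p) is false.
    At 0: ◇(p ∨ ¬p) requires p ∨ ¬p at some successor in {3}.
      p ∨ ¬p holds at 3, so ◇(p ∨ ¬p) is true at 0.

No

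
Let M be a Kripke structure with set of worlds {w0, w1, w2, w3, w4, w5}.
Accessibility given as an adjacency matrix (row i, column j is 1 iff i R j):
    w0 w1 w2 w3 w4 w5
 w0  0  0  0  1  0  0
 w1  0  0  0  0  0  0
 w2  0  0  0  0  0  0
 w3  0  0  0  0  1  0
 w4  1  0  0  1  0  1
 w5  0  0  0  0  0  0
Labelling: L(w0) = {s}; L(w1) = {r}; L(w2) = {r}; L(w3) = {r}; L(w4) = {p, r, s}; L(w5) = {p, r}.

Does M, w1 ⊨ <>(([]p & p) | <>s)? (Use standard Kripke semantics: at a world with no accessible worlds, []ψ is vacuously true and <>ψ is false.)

No

At w1: no accessible worlds, so <>(([]p & p) | <>s) is false.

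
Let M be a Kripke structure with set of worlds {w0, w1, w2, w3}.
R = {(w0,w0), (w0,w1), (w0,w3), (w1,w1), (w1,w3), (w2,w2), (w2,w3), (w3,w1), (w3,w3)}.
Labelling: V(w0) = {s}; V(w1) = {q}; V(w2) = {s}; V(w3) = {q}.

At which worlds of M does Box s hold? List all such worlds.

none

Recall that Box ψ holds at a world iff ψ holds at every accessible world, and Dia ψ holds iff ψ holds at some accessible world.
Let φ = Box s. Evaluate φ at each world:
  w0 (successors {w0, w1, w3}): φ is false.
  w1 (successors {w1, w3}): φ is false.
  w2 (successors {w2, w3}): φ is false.
  w3 (successors {w1, w3}): φ is false.
For instance, at w3:
  At w3: Box s requires s at every successor {w1, w3}.
    s fails at w1, so Box s is false at w3.
Satisfying worlds: none.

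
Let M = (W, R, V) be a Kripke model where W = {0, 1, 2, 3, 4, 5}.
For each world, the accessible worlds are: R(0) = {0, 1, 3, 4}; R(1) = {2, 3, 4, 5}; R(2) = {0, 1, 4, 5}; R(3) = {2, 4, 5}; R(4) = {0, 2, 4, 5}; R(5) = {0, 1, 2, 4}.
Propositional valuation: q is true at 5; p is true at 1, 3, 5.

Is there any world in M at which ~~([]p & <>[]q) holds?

No

Let φ = ~~([]p & <>[]q). Evaluate φ at each world:
  0 (successors {0, 1, 3, 4}): φ is false.
  1 (successors {2, 3, 4, 5}): φ is false.
  2 (successors {0, 1, 4, 5}): φ is false.
  3 (successors {2, 4, 5}): φ is false.
  4 (successors {0, 2, 4, 5}): φ is false.
  5 (successors {0, 1, 2, 4}): φ is false.
For instance, at 1:
  At 1: ~([]p & <>[]q) is true, so ~~([]p & <>[]q) is false.
    At 1: []p & <>[]q is false, so ~([]p & <>[]q) is true.
      At 1: []p is false, <>[]q is false, so []p & <>[]q is false.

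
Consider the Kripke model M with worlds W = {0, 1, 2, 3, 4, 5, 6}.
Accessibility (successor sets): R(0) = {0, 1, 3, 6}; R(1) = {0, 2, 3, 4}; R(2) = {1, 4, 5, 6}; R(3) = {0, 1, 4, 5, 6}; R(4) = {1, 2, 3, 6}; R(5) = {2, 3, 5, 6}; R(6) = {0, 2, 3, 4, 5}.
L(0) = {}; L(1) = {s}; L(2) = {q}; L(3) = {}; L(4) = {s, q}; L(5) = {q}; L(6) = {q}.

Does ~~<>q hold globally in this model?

Yes

Let φ = ~~<>q. Evaluate φ at each world:
  0 (successors {0, 1, 3, 6}): φ is true.
  1 (successors {0, 2, 3, 4}): φ is true.
  2 (successors {1, 4, 5, 6}): φ is true.
  3 (successors {0, 1, 4, 5, 6}): φ is true.
  4 (successors {1, 2, 3, 6}): φ is true.
  5 (successors {2, 3, 5, 6}): φ is true.
  6 (successors {0, 2, 3, 4, 5}): φ is true.
For instance, at 2:
  At 2: ~<>q is false, so ~~<>q is true.
    At 2: <>q is true, so ~<>q is false.
      At 2: <>q requires q at some successor in {1, 4, 5, 6}.
        q holds at 4, so <>q is true at 2.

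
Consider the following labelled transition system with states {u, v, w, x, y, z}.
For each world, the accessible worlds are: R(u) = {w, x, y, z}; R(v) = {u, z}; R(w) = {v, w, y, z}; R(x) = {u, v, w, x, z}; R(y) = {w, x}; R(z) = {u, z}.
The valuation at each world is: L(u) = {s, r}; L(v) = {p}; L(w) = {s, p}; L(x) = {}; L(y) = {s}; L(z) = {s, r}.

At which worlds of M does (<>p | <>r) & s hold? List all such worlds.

u, w, y, z

Let φ = (<>p | <>r) & s. Evaluate φ at each world:
  u (successors {w, x, y, z}): φ is true.
  v (successors {u, z}): φ is false.
  w (successors {v, w, y, z}): φ is true.
  x (successors {u, v, w, x, z}): φ is false.
  y (successors {w, x}): φ is true.
  z (successors {u, z}): φ is true.
For instance, at u:
  At u: <>p | <>r is true, s is true, so (<>p | <>r) & s is true.
    At u: <>p is true, <>r is true, so <>p | <>r is true.
      At u: <>p requires p at some successor in {w, x, y, z}.
        p holds at w, so <>p is true at u.
      At u: <>r requires r at some successor in {w, x, y, z}.
        r holds at z, so <>r is true at u.
Satisfying worlds: {u, w, y, z}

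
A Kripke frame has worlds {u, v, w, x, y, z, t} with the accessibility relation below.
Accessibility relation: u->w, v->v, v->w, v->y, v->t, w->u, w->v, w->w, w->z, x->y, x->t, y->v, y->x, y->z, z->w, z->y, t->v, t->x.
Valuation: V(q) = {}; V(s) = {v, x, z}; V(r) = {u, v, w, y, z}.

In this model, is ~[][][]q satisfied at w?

Yes

Recall that []ψ holds at a world iff ψ holds at every accessible world, and <>ψ holds iff ψ holds at some accessible world.
At w: [][][]q is false, so ~[][][]q is true.
  At w: [][][]q requires [][]q at every successor {u, v, w, z}.
    [][]q fails at u, so [][][]q is false at w.
      At u: [][]q requires []q at every successor {w}.
        []q fails at w, so [][]q is false at u.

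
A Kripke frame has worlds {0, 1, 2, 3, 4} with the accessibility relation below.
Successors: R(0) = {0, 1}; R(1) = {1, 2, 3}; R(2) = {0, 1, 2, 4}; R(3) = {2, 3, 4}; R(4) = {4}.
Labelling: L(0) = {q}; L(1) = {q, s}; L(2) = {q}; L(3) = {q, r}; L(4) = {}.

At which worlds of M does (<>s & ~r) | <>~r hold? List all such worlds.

Let φ = (<>s & ~r) | <>~r. Evaluate φ at each world:
  0 (successors {0, 1}): φ is true.
  1 (successors {1, 2, 3}): φ is true.
  2 (successors {0, 1, 2, 4}): φ is true.
  3 (successors {2, 3, 4}): φ is true.
  4 (successors {4}): φ is true.
For instance, at 4:
  At 4: <>s & ~r is false, <>~r is true, so (<>s & ~r) | <>~r is true.
    At 4: <>s is false, ~r is true, so <>s & ~r is false.
      At 4: <>s requires s at some successor in {4}.
        At 4: s is false.
      So <>s is false at 4.
    At 4: <>~r requires ~r at some successor in {4}.
      ~r holds at 4, so <>~r is true at 4.
Satisfying worlds: {0, 1, 2, 3, 4}

0, 1, 2, 3, 4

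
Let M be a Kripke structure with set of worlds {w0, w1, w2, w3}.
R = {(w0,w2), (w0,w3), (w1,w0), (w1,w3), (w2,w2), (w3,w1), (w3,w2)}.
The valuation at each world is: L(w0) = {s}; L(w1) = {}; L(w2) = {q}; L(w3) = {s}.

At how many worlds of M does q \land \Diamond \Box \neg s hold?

Recall that \Box ψ holds at a world iff ψ holds at every accessible world, and \Diamond ψ holds iff ψ holds at some accessible world.
Let φ = q \land \Diamond \Box \neg s. Evaluate φ at each world:
  w0 (successors {w2, w3}): φ is false.
  w1 (successors {w0, w3}): φ is false.
  w2 (successors {w2}): φ is true.
  w3 (successors {w1, w2}): φ is false.
For instance, at w1:
  At w1: q is false, \Diamond \Box \neg s is true, so q \land \Diamond \Box \neg s is false.
    At w1: \Diamond \Box \neg s requires \Box \neg s at some successor in {w0, w3}.
      \Box \neg s holds at w3, so \Diamond \Box \neg s is true at w1.
Satisfying worlds: {w2}

1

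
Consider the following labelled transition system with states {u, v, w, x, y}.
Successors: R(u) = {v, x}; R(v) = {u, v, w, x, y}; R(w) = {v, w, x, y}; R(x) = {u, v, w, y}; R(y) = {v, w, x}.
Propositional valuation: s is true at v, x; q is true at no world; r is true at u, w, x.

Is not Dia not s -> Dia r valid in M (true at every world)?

Yes

Let φ = not Dia not s -> Dia r. Evaluate φ at each world:
  u (successors {v, x}): φ is true.
  v (successors {u, v, w, x, y}): φ is true.
  w (successors {v, w, x, y}): φ is true.
  x (successors {u, v, w, y}): φ is true.
  y (successors {v, w, x}): φ is true.
For instance, at x:
  At x: not Dia not s is false, Dia r is true, so not Dia not s -> Dia r is true.
    At x: Dia not s is true, so not Dia not s is false.
      At x: Dia not s requires not s at some successor in {u, v, w, y}.
        not s holds at u, so Dia not s is true at x.
    At x: Dia r requires r at some successor in {u, v, w, y}.
      r holds at u, so Dia r is true at x.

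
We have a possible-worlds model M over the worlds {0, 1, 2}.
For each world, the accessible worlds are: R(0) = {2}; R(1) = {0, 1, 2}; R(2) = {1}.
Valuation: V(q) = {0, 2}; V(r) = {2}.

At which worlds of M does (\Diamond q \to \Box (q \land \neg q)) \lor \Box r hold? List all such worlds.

Let φ = (\Diamond q \to \Box (q \land \neg q)) \lor \Box r. Evaluate φ at each world:
  0 (successors {2}): φ is true.
  1 (successors {0, 1, 2}): φ is false.
  2 (successors {1}): φ is true.
For instance, at 2:
  At 2: \Diamond q \to \Box (q \land \neg q) is true, \Box r is false, so (\Diamond q \to \Box (q \land \neg q)) \lor \Box r is true.
    At 2: \Diamond q is false, \Box (q \land \neg q) is false, so \Diamond q \to \Box (q \land \neg q) is true.
      At 2: \Diamond q requires q at some successor in {1}.
        At 1: q is false.
      So \Diamond q is false at 2.
      At 2: \Box (q \land \neg q) requires q \land \neg q at every successor {1}.
        q \land \neg q fails at 1, so \Box (q \land \neg q) is false at 2.
    At 2: \Box r requires r at every successor {1}.
      r fails at 1, so \Box r is false at 2.
Satisfying worlds: {0, 2}

0, 2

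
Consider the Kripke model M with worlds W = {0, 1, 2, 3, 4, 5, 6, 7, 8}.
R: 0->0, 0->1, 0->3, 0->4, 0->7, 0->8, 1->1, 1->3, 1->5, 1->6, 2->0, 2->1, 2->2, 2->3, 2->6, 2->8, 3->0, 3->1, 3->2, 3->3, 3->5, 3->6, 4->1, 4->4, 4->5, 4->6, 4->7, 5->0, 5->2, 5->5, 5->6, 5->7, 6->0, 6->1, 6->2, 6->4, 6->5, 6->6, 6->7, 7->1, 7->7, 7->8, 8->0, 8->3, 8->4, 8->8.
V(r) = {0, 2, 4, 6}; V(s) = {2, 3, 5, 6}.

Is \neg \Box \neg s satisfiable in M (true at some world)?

Let φ = \neg \Box \neg s. Evaluate φ at each world:
  0 (successors {0, 1, 3, 4, 7, 8}): φ is true.
  1 (successors {1, 3, 5, 6}): φ is true.
  2 (successors {0, 1, 2, 3, 6, 8}): φ is true.
  3 (successors {0, 1, 2, 3, 5, 6}): φ is true.
  4 (successors {1, 4, 5, 6, 7}): φ is true.
  5 (successors {0, 2, 5, 6, 7}): φ is true.
  6 (successors {0, 1, 2, 4, 5, 6, 7}): φ is true.
  7 (successors {1, 7, 8}): φ is false.
  8 (successors {0, 3, 4, 8}): φ is true.
Detail at 0 (witness):
  At 0: \Box \neg s is false, so \neg \Box \neg s is true.
    At 0: \Box \neg s requires \neg s at every successor {0, 1, 3, 4, 7, 8}.
      \neg s fails at 3, so \Box \neg s is false at 0.

Yes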